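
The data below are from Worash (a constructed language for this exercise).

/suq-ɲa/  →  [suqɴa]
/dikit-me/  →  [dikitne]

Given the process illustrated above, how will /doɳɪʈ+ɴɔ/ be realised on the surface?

The data show progressive place assimilation: /ɲ/ → [ɴ] after /q/; /m/ → [n] after /t/. In each pair only place changes, matching the preceding consonant, while manner and voice stay constant.
/ɴ/ is a voiced uvular nasal. The preceding trigger /ʈ/ is retroflex, so /ɴ/ must become retroflex as well.
Changing only its place to retroflex gives [ɳ] — the voiced retroflex nasal.

[doɳɪʈɳɔ]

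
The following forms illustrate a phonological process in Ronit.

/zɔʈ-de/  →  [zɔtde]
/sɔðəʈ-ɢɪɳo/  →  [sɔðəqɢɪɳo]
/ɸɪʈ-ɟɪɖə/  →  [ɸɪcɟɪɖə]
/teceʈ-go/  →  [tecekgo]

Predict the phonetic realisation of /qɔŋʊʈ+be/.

The data show regressive place assimilation: /ʈ/ → [t] before /d/; /ʈ/ → [q] before /ɢ/; /ʈ/ → [c] before /ɟ/; /ʈ/ → [k] before /g/. In each pair only place changes, matching the following consonant, while manner and voice stay constant.
/ʈ/ is a voiceless retroflex stop. The following trigger /b/ is bilabial, so /ʈ/ must become bilabial as well.
A voiceless bilabial stop is [p], so the surface segment is [p].

[qɔŋʊpbe]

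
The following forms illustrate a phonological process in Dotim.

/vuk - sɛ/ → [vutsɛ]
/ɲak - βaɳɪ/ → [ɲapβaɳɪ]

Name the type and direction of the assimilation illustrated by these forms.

Underlying /k/ is realised as [t] next to /s/; /s/ itself does not change.
/k/ is velar while /s/ is alveolar; the output [t] is alveolar, matching the trigger — so the feature that spreads is place.
Manner and voice are unchanged, so the assimilation is partial, not total.
Checking the remaining alternation: /k/ → [p] before /β/ (velar → bilabial, matching bilabial) — only place changes, and always toward the following segment.
The trigger is the following segment, so the direction is regressive (anticipatory).

regressive place assimilation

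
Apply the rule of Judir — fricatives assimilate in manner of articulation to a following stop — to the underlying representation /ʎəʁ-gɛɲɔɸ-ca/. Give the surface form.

The rule targets /ʁ/ (voiced uvular fricative), which sits before the trigger /g/ (stop).
Changing only its manner to stop gives [ɢ] — the voiced uvular stop.
At the second juncture, /ɸ/ likewise becomes [p] adjacent to /c/.

[ʎəɢgɛɲɔpca]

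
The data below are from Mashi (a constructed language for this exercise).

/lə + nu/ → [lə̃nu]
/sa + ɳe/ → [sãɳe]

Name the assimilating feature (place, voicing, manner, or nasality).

The vowel /ə/ surfaces as nasalised [ə̃] next to the following nasal /n/ — it has acquired the [+nasal] feature of its neighbour.
The other form shows the same pattern: /a/ → [ã] before /ɳ/ — each time a vowel is nasalised next to a following nasal.

nasality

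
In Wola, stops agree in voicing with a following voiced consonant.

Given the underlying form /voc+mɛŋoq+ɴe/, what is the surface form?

[voɟmɛŋoɢɴe]

/c/ is a voiceless palatal stop. The following trigger /m/ is voiced, so /c/ must become voiced as well.
Changing only its voicing to voiced gives [ɟ] — the voiced palatal stop.
The same rule applies at the second boundary: /q/ → [ɢ] next to /ɴ/.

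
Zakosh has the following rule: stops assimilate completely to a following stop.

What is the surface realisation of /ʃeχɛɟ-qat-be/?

[ʃeχɛqqabbe]

/ɟ/ is the segment targeted by the rule; it sits immediately before /q/, so it assimilates completely and surfaces as [q].
At the second juncture, /t/ likewise becomes [b] adjacent to /b/.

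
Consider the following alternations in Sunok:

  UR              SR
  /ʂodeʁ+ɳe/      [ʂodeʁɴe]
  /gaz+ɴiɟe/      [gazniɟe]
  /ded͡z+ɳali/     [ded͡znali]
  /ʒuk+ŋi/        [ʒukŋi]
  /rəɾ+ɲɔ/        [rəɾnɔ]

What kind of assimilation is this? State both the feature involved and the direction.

The segment that alternates is /ɳ/, which surfaces as [ɴ] when adjacent to /ʁ/.
/ɳ/ is retroflex while /ʁ/ is uvular; the output [ɴ] is uvular, matching the trigger — so the feature that spreads is place.
Manner and voice are unchanged, so the assimilation is partial, not total.
Checking the remaining alternations: /ɴ/ → [n] after /z/ (uvular → alveolar, matching alveolar); /ɳ/ → [n] after /d͡z/ (retroflex → alveolar, matching alveolar); /ɲ/ → [n] after /ɾ/ (palatal → alveolar, matching alveolar) — only place changes, and always toward the preceding segment.
No alternation appears in [ʒukŋi]: there the adjacent consonants already agree in place (/ŋ/ and /k/ are both velar), so this form is consistent with the same rule.
Since the segment that changes follows the conditioning segment, the assimilation is progressive.

progressive place assimilation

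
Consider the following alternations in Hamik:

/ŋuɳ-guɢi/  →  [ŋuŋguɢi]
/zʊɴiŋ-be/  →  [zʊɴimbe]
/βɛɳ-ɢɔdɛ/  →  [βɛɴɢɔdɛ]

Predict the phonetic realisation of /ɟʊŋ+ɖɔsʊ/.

[ɟʊɳɖɔsʊ]

The data show regressive place assimilation: /ɳ/ → [ŋ] before /g/; /ŋ/ → [m] before /b/; /ɳ/ → [ɴ] before /ɢ/. In each pair only place changes, matching the following consonant, while manner and voice stay constant.
/ŋ/ is a voiced velar nasal. The following trigger /ɖ/ is retroflex, so /ŋ/ must become retroflex as well.
The voiced retroflex nasal is [ɳ], so /ŋ/ → [ɳ].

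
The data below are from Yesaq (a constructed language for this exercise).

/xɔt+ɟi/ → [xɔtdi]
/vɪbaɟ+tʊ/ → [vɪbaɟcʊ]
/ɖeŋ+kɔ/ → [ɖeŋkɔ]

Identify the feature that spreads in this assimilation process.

place

Comparing underlying and surface forms, /ɟ/ → [d] is the alternation; the neighbouring /t/ is constant.
The change palatal → alveolar matches the place of the preceding /t/, identifying this as place assimilation.
The same holds elsewhere in the data: /t/ → [c] after /ɟ/ (alveolar → palatal, matching palatal) — only place changes, and always toward the preceding segment.
No alternation appears in [ɖeŋkɔ]: there the adjacent consonants already agree in place (/k/ and /ŋ/ are both velar), so this form is consistent with the same rule.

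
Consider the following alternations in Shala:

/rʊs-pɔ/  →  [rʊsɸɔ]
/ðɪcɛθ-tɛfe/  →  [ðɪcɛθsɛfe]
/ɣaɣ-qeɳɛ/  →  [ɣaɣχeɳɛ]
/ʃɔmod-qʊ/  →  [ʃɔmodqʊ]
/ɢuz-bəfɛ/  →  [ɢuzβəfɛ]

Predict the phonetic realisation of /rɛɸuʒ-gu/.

[rɛɸuʒɣu]

The data show progressive manner assimilation: /p/ → [ɸ] after /s/; /t/ → [s] after /θ/; /q/ → [χ] after /ɣ/; /b/ → [β] after /z/. In each pair only manner changes, matching the preceding consonant, while place and voice stay constant.
No alternation appears in [ʃɔmodqʊ]: there the adjacent consonants already agree in manner (/q/ and /d/ are both stops), so this form is consistent with the same rule.
The rule targets /g/ (voiced velar stop), which sits after the trigger /ʒ/ (fricative).
The voiced velar fricative is [ɣ], so /g/ → [ɣ].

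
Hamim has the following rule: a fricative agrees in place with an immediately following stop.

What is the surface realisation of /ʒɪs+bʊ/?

[ʒɪɸbʊ]

The rule targets /s/ (voiceless alveolar fricative), which sits before the trigger /b/ (bilabial).
A voiceless bilabial fricative is [ɸ], so the surface segment is [ɸ].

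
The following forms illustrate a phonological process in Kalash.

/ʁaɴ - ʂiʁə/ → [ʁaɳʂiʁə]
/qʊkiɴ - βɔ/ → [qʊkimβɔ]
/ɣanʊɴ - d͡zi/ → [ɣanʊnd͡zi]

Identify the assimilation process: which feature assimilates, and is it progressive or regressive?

The segment that alternates is /ɴ/, which surfaces as [ɳ] when adjacent to /ʂ/.
/ɴ/ is uvular while /ʂ/ is retroflex; the output [ɳ] is retroflex, matching the trigger — so the feature that spreads is place.
Manner and voice are unchanged, so the assimilation is partial, not total.
The same holds elsewhere in the data: /ɴ/ → [m] before /β/ (uvular → bilabial, matching bilabial); /ɴ/ → [n] before /d͡z/ (uvular → alveolar, matching alveolar) — only place changes, and always toward the following segment.
The trigger is the following segment, so the direction is regressive (anticipatory).

regressive place assimilation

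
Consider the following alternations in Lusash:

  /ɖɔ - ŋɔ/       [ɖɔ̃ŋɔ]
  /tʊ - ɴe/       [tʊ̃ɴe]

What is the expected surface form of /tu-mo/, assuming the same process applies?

[tũmo]

The data show regressive nasality assimilation (vowel nasalisation): /ɔ/ → [ɔ̃] before /ŋ/; /ʊ/ → [ʊ̃] before /ɴ/ — a vowel is nasalised by an immediately following nasal consonant.
The vowel /u/ is adjacent to the following nasal /m/, so it acquires [+nasal] and surfaces as [ũ].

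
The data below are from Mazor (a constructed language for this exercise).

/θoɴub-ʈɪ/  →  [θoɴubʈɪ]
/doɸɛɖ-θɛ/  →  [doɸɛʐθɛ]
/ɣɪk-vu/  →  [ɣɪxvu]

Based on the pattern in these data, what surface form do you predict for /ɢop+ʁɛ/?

The data show regressive manner assimilation: /ɖ/ → [ʐ] before /θ/; /k/ → [x] before /v/. In each pair only manner changes, matching the following consonant, while place and voice stay constant.
No alternation appears in [θoɴubʈɪ]: there the adjacent consonants already agree in manner (/b/ and /ʈ/ are both stops), so this form is consistent with the same rule.
/p/ is a voiceless bilabial stop. The following trigger /ʁ/ is a fricative, so /p/ must become a fricative as well.
A voiceless bilabial fricative is [ɸ], so the surface segment is [ɸ].

[ɢoɸʁɛ]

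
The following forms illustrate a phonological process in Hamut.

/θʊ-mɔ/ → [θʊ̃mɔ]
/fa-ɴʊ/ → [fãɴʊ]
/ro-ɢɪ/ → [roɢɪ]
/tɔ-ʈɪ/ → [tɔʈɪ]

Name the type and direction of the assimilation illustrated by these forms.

regressive nasality assimilation (vowel nasalisation)

The vowel /ʊ/ surfaces as nasalised [ʊ̃] next to the following nasal /m/ — it has acquired the [+nasal] feature of its neighbour.
The other form shows the same pattern: /a/ → [ã] before /ɴ/ — each time a vowel is nasalised next to a following nasal.
No change occurs in [roɢɪ], [tɔʈɪ] because the vowel at the boundary is adjacent to an oral consonant, not a nasal (/o/ next to /ɢ/; /ɔ/ next to /ʈ/).
Because the conditioning nasal is to the right of the vowel that changes, the process is regressive (anticipatory).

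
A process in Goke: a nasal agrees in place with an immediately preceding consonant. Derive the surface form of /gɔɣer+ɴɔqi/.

/ɴ/ is a voiced uvular nasal. The preceding trigger /r/ is alveolar, so /ɴ/ must become alveolar as well.
Changing only its place to alveolar gives [n] — the voiced alveolar nasal.

[gɔɣernɔqi]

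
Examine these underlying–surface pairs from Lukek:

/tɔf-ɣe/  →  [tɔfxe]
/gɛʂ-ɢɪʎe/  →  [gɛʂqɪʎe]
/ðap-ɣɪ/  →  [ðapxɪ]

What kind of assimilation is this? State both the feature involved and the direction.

progressive voicing assimilation

Underlying /ɣ/ is realised as [x] next to /f/; /f/ itself does not change.
The change voiced → voiceless matches the voicing of the preceding /f/, identifying this as voicing assimilation.
Place and manner are unchanged, so the assimilation is partial, not total.
Checking the remaining alternations: /ɢ/ → [q] after /ʂ/ (voiced → voiceless, matching voiceless); /ɣ/ → [x] after /p/ (voiced → voiceless, matching voiceless) — only voicing changes, and always toward the preceding segment.
The trigger is the preceding segment, so the direction is progressive (perseverative).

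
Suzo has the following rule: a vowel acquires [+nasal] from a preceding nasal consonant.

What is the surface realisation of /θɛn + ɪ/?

[θɛnɪ̃]

/ɪ/ sits next to the nasal /n/ and is therefore nasalised to [ɪ̃].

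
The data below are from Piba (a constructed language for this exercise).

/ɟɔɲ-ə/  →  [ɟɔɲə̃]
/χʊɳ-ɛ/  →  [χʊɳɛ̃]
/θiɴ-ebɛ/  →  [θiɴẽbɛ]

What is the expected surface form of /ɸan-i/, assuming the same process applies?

[ɸanĩ]

The data show progressive nasality assimilation (vowel nasalisation): /ə/ → [ə̃] after /ɲ/; /ɛ/ → [ɛ̃] after /ɳ/; /e/ → [ẽ] after /ɴ/ — a vowel is nasalised by an immediately preceding nasal consonant.
/i/ sits next to the nasal /n/ and is therefore nasalised to [ĩ].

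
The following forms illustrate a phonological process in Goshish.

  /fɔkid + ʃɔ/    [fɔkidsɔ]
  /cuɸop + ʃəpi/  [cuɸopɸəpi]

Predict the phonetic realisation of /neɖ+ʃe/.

The data show progressive place assimilation: /ʃ/ → [s] after /d/; /ʃ/ → [ɸ] after /p/. In each pair only place changes, matching the preceding consonant, while manner and voice stay constant.
The rule targets /ʃ/ (voiceless postalveolar fricative), which sits after the trigger /ɖ/ (retroflex).
The voiceless retroflex fricative is [ʂ], so /ʃ/ → [ʂ].

[neɖʂe]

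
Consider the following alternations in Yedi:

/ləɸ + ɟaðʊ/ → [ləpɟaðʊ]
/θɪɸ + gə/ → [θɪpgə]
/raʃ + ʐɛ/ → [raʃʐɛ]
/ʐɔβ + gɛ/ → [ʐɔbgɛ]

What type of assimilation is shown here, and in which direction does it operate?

The segment that alternates is /ɸ/, which surfaces as [p] when adjacent to /ɟ/.
The change fricative → stop matches the manner of the following /ɟ/, identifying this as manner assimilation.
Place and voice are unchanged, so the assimilation is partial, not total.
The same holds elsewhere in the data: /ɸ/ → [p] before /g/ (fricative → stop, matching a stop); /β/ → [b] before /g/ (fricative → stop, matching a stop) — only manner changes, and always toward the following segment.
No alternation appears in [raʃʐɛ]: there the adjacent consonants already agree in manner (/ʃ/ and /ʐ/ are both fricatives), so this form is consistent with the same rule.
Since the segment that changes precedes the conditioning segment, the assimilation is regressive.

regressive manner assimilation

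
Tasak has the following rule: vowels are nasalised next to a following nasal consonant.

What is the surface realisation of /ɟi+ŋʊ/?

/i/ sits next to the nasal /ŋ/ and is therefore nasalised to [ĩ].

[ɟĩŋʊ]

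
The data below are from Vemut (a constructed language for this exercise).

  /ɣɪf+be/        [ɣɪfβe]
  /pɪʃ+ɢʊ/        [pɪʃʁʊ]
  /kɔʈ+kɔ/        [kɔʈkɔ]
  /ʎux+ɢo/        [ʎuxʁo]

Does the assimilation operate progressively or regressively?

The segment that alternates is /b/, which surfaces as [β] when adjacent to /f/.
/b/ is a stop while /f/ is a fricative; the output [β] is a fricative, matching the trigger — so the feature that spreads is manner.
Checking the remaining alternations: /ɢ/ → [ʁ] after /ʃ/ (stop → fricative, matching a fricative); /ɢ/ → [ʁ] after /x/ (stop → fricative, matching a fricative) — only manner changes, and always toward the preceding segment.
No alternation appears in [kɔʈkɔ]: there the adjacent consonants already agree in manner (/k/ and /ʈ/ are both stops), so this form is consistent with the same rule.
The trigger is the preceding segment, so the direction is progressive (perseverative).

progressive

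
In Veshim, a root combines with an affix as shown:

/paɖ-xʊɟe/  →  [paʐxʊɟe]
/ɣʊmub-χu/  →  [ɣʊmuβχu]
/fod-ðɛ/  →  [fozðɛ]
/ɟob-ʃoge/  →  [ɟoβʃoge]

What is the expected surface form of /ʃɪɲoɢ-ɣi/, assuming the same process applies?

The data show regressive manner assimilation: /ɖ/ → [ʐ] before /x/; /b/ → [β] before /χ/; /d/ → [z] before /ð/; /b/ → [β] before /ʃ/. In each pair only manner changes, matching the following consonant, while place and voice stay constant.
/ɢ/ is a voiced uvular stop. The following trigger /ɣ/ is a fricative, so /ɢ/ must become a fricative as well.
The voiced uvular fricative is [ʁ], so /ɢ/ → [ʁ].

[ʃɪɲoʁɣi]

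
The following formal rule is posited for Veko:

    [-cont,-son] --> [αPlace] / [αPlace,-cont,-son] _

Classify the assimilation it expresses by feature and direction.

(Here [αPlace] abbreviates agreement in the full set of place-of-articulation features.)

The rule copies the place features (abbreviated [Place]) from the environment onto the target, so the assimilating feature is place.
The conditioning segment sits to the left of the focus bar, meaning the trigger precedes the segment that changes — progressive assimilation.

progressive place assimilation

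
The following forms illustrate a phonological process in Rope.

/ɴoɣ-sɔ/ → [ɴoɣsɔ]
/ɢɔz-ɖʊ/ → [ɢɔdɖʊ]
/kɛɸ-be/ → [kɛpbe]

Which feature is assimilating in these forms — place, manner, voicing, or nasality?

The segment that alternates is /z/, which surfaces as [d] when adjacent to /ɖ/.
/z/ is a fricative while /ɖ/ is a stop; the output [d] is a stop, matching the trigger — so the feature that spreads is manner.
Checking the remaining alternation: /ɸ/ → [p] before /b/ (fricative → stop, matching a stop) — only manner changes, and always toward the following segment.
Nothing changes in [ɴoɣsɔ]: there the adjacent consonants already agree in manner (/ɣ/ and /s/ are both fricatives), so this form is consistent with the same rule.

manner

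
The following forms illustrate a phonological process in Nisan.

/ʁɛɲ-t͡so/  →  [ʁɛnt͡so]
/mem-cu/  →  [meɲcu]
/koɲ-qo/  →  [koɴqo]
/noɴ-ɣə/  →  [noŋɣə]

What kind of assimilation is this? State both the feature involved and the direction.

regressive place assimilation

Underlying /ɲ/ is realised as [n] next to /t͡s/; /t͡s/ itself does not change.
/ɲ/ is palatal while /t͡s/ is alveolar; the output [n] is alveolar, matching the trigger — so the feature that spreads is place.
Manner and voice are unchanged, so the assimilation is partial, not total.
The other alternating forms pattern the same way: /m/ → [ɲ] before /c/ (bilabial → palatal, matching palatal); /ɲ/ → [ɴ] before /q/ (palatal → uvular, matching uvular); /ɴ/ → [ŋ] before /ɣ/ (uvular → velar, matching velar) — only place changes, and always toward the following segment.
The trigger is the following segment, so the direction is regressive (anticipatory).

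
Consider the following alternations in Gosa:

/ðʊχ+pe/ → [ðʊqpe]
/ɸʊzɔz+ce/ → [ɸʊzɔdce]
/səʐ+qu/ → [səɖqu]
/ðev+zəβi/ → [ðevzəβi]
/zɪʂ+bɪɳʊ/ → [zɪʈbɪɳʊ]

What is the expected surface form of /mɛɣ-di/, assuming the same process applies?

[mɛgdi]

The data show regressive manner assimilation: /χ/ → [q] before /p/; /z/ → [d] before /c/; /ʐ/ → [ɖ] before /q/; /ʂ/ → [ʈ] before /b/. In each pair only manner changes, matching the following consonant, while place and voice stay constant.
Nothing changes in [ðevzəβi]: there the adjacent consonants already agree in manner (/v/ and /z/ are both fricatives), so this form is consistent with the same rule.
/ɣ/ is a voiced velar fricative. The following trigger /d/ is a stop, so /ɣ/ must become a stop as well.
A voiced velar stop is [g], so the surface segment is [g].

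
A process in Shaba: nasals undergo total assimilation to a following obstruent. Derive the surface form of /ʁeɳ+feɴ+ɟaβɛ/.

[ʁeffeɟɟaβɛ]

/ɳ/ is the segment targeted by the rule; it sits immediately before /f/, so it assimilates completely and surfaces as [f].
The same rule applies at the second boundary: /ɴ/ → [ɟ] next to /ɟ/.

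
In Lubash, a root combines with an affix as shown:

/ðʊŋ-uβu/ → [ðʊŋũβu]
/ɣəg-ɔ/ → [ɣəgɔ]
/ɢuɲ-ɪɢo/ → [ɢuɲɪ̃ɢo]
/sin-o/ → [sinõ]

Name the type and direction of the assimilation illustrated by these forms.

The vowel /u/ surfaces as nasalised [ũ] next to the preceding nasal /ŋ/ — it has acquired the [+nasal] feature of its neighbour.
Likewise in the remaining data: /ɪ/ → [ɪ̃] after /ɲ/; /o/ → [õ] after /n/ — each time a vowel is nasalised next to a preceding nasal.
No change occurs in [ɣəgɔ] because the vowel at the boundary is adjacent to an oral consonant, not a nasal (/ɔ/ next to /g/).
Because the conditioning nasal is to the left of the vowel that changes, the process is progressive (perseverative).

progressive nasality assimilation (vowel nasalisation)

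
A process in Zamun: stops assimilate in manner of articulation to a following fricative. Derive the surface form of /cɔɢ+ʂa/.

/ɢ/ is a voiced uvular stop. The following trigger /ʂ/ is a fricative, so /ɢ/ must become a fricative as well.
The voiced uvular fricative is [ʁ], so /ɢ/ → [ʁ].

[cɔʁʂa]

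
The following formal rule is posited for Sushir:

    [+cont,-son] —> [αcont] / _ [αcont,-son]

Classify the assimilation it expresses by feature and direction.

The rule copies [cont] (continuancy) from the environment onto the target fricatives; since [±cont] encodes the stop/fricative manner contrast, the assimilating dimension is manner.
Since the environment is written after the underscore, the trigger follows the target; the direction is regressive.

regressive manner assimilation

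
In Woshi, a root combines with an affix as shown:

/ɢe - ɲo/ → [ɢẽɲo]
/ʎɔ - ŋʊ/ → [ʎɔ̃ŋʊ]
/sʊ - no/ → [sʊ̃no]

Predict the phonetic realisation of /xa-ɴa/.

The data show regressive nasality assimilation (vowel nasalisation): /e/ → [ẽ] before /ɲ/; /ɔ/ → [ɔ̃] before /ŋ/; /ʊ/ → [ʊ̃] before /n/ — a vowel is nasalised by an immediately following nasal consonant.
The vowel /a/ is adjacent to the following nasal /ɴ/, so it acquires [+nasal] and surfaces as [ã].

[xãɴa]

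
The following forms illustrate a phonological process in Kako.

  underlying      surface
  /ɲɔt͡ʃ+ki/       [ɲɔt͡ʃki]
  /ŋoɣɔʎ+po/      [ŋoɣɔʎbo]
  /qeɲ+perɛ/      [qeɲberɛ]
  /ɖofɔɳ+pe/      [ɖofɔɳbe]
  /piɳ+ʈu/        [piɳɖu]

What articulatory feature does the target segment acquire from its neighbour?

The segment that alternates is /p/, which surfaces as [b] when adjacent to /ʎ/.
The change voiceless → voiced matches the voicing of the preceding /ʎ/, identifying this as voicing assimilation.
The other alternating forms pattern the same way: /p/ → [b] after /ɲ/ (voiceless → voiced, matching voiced); /p/ → [b] after /ɳ/ (voiceless → voiced, matching voiced); /ʈ/ → [ɖ] after /ɳ/ (voiceless → voiced, matching voiced) — only voicing changes, and always toward the preceding segment.
Nothing changes in [ɲɔt͡ʃki]: there the adjacent consonants already agree in voicing (/k/ and /t͡ʃ/ are both voiceless), so this form is consistent with the same rule.

voicing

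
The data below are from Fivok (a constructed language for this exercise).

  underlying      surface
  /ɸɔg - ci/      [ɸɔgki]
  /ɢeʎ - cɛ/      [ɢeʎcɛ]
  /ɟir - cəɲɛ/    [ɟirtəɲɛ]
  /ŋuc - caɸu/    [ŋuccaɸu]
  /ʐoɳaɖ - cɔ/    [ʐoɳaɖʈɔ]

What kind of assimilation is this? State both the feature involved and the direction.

The segment that alternates is /c/, which surfaces as [k] when adjacent to /g/.
The change palatal → velar matches the place of the preceding /g/, identifying this as place assimilation.
Manner and voice are unchanged, so the assimilation is partial, not total.
Checking the remaining alternations: /c/ → [t] after /r/ (palatal → alveolar, matching alveolar); /c/ → [ʈ] after /ɖ/ (palatal → retroflex, matching retroflex) — only place changes, and always toward the preceding segment.
No alternation appears in [ɢeʎcɛ], [ŋuccaɸu]: there the adjacent consonants already agree in place (/c/ and /ʎ/ are both palatal; /c/ and /c/ are both palatal), so these forms are consistent with the same rule.
Since the segment that changes follows the conditioning segment, the assimilation is progressive.

progressive place assimilation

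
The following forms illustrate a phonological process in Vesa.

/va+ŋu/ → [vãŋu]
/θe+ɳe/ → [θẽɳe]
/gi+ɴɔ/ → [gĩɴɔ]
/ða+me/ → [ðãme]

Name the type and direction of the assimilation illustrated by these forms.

The vowel /a/ surfaces as nasalised [ã] next to the following nasal /ŋ/ — it has acquired the [+nasal] feature of its neighbour.
The other forms show the same pattern: /e/ → [ẽ] before /ɳ/; /i/ → [ĩ] before /ɴ/; /a/ → [ã] before /m/ — each time a vowel is nasalised next to a following nasal.
Because the conditioning nasal is to the right of the vowel that changes, the process is regressive (anticipatory).

regressive nasality assimilation (vowel nasalisation)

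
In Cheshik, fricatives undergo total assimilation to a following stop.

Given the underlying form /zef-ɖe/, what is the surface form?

/f/ is the segment targeted by the rule; it sits immediately before /ɖ/, so it assimilates completely and surfaces as [ɖ].

[zeɖɖe]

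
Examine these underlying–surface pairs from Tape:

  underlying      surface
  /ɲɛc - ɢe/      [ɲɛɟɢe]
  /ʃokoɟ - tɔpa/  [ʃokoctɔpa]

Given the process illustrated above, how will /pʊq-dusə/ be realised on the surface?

The data show regressive voicing assimilation: /c/ → [ɟ] before /ɢ/; /ɟ/ → [c] before /t/. In each pair only voicing changes, matching the following consonant, while place and manner stay constant.
The rule targets /q/ (voiceless uvular stop), which sits before the trigger /d/ (voiced).
Changing only its voicing to voiced gives [ɢ] — the voiced uvular stop.

[pʊɢdusə]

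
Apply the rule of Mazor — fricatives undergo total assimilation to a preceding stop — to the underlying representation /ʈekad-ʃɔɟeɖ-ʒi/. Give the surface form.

[ʈekaddɔɟeɖɖi]

/ʃ/ is the segment targeted by the rule; it sits immediately after /d/, so it assimilates completely and surfaces as [d].
The same rule applies at the second boundary: /ʒ/ → [ɖ] next to /ɖ/.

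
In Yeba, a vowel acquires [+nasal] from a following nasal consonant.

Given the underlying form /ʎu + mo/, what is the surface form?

[ʎũmo]

/u/ sits next to the nasal /m/ and is therefore nasalised to [ũ].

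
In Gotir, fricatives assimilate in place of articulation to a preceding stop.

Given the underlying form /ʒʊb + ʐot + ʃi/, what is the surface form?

[ʒʊbβotsi]

/ʐ/ is a voiced retroflex fricative. The preceding trigger /b/ is bilabial, so /ʐ/ must become bilabial as well.
A voiced bilabial fricative is [β], so the surface segment is [β].
The same rule applies at the second boundary: /ʃ/ → [s] next to /t/.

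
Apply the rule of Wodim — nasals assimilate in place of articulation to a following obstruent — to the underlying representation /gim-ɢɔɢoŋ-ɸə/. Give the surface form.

[giɴɢɔɢomɸə]

/m/ is a voiced bilabial nasal. The following trigger /ɢ/ is uvular, so /m/ must become uvular as well.
The voiced uvular nasal is [ɴ], so /m/ → [ɴ].
The same rule applies at the second boundary: /ŋ/ → [m] next to /ɸ/.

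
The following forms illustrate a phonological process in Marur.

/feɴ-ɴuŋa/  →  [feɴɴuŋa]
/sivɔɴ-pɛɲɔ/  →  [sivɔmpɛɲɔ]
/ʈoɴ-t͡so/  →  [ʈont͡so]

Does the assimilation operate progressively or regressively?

regressive

The segment that alternates is /ɴ/, which surfaces as [m] when adjacent to /p/.
The change uvular → bilabial matches the place of the following /p/, identifying this as place assimilation.
Checking the remaining alternation: /ɴ/ → [n] before /t͡s/ (uvular → alveolar, matching alveolar) — only place changes, and always toward the following segment.
Nothing changes in [feɴɴuŋa]: there the adjacent consonants already agree in place (/ɴ/ and /ɴ/ are both uvular), so this form is consistent with the same rule.
Since the segment that changes precedes the conditioning segment, the assimilation is regressive.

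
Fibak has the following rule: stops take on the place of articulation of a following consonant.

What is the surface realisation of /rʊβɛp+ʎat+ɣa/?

[rʊβɛcʎakɣa]

/p/ is a voiceless bilabial stop. The following trigger /ʎ/ is palatal, so /p/ must become palatal as well.
The voiceless palatal stop is [c], so /p/ → [c].
The same rule applies at the second boundary: /t/ → [k] next to /ɣ/.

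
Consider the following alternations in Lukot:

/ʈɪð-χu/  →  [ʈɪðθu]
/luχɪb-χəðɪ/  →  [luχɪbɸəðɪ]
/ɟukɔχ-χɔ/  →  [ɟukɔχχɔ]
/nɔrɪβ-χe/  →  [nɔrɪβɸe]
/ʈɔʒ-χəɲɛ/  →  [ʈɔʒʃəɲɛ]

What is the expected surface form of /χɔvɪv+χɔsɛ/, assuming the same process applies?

[χɔvɪvfɔsɛ]

The data show progressive place assimilation: /χ/ → [θ] after /ð/; /χ/ → [ɸ] after /b/; /χ/ → [ɸ] after /β/; /χ/ → [ʃ] after /ʒ/. In each pair only place changes, matching the preceding consonant, while manner and voice stay constant.
Nothing changes in [ɟukɔχχɔ]: there the adjacent consonants already agree in place (/χ/ and /χ/ are both uvular), so this form is consistent with the same rule.
The rule targets /χ/ (voiceless uvular fricative), which sits after the trigger /v/ (labiodental).
Changing only its place to labiodental gives [f] — the voiceless labiodental fricative.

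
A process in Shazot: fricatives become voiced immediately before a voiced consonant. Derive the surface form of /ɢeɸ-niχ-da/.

[ɢeβniʁda]

/ɸ/ is a voiceless bilabial fricative. The following trigger /n/ is voiced, so /ɸ/ must become voiced as well.
The voiced bilabial fricative is [β], so /ɸ/ → [β].
The same rule applies at the second boundary: /χ/ → [ʁ] next to /d/.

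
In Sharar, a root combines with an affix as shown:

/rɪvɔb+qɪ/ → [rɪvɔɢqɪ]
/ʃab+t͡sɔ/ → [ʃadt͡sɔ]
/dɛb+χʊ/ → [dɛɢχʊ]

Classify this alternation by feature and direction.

regressive place assimilation

Underlying /b/ is realised as [ɢ] next to /q/; /q/ itself does not change.
/b/ is bilabial while /q/ is uvular; the output [ɢ] is uvular, matching the trigger — so the feature that spreads is place.
Manner and voice are unchanged, so the assimilation is partial, not total.
The other alternating forms pattern the same way: /b/ → [d] before /t͡s/ (bilabial → alveolar, matching alveolar); /b/ → [ɢ] before /χ/ (bilabial → uvular, matching uvular) — only place changes, and always toward the following segment.
Since the segment that changes precedes the conditioning segment, the assimilation is regressive.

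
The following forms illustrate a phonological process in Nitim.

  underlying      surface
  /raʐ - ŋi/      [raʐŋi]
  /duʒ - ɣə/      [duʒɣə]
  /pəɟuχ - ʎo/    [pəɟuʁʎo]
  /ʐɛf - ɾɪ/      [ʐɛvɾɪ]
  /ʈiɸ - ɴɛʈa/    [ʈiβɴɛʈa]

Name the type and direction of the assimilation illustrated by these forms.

The segment that alternates is /χ/, which surfaces as [ʁ] when adjacent to /ʎ/.
/χ/ is voiceless while /ʎ/ is voiced; the output [ʁ] is voiced, matching the trigger — so the feature that spreads is voicing.
Place and manner are unchanged, so the assimilation is partial, not total.
The same holds elsewhere in the data: /f/ → [v] before /ɾ/ (voiceless → voiced, matching voiced); /ɸ/ → [β] before /ɴ/ (voiceless → voiced, matching voiced) — only voicing changes, and always toward the following segment.
No alternation appears in [raʐŋi], [duʒɣə]: there the adjacent consonants already agree in voicing (/ʐ/ and /ŋ/ are both voiced; /ʒ/ and /ɣ/ are both voiced), so these forms are consistent with the same rule.
The trigger is the following segment, so the direction is regressive (anticipatory).

regressive voicing assimilation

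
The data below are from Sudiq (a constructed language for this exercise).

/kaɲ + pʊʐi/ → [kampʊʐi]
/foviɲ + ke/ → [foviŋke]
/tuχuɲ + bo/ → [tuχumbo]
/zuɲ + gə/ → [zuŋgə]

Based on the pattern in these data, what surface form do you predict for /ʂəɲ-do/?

[ʂəndo]

The data show regressive place assimilation: /ɲ/ → [m] before /p/; /ɲ/ → [ŋ] before /k/; /ɲ/ → [m] before /b/; /ɲ/ → [ŋ] before /g/. In each pair only place changes, matching the following consonant, while manner and voice stay constant.
The rule targets /ɲ/ (voiced palatal nasal), which sits before the trigger /d/ (alveolar).
Changing only its place to alveolar gives [n] — the voiced alveolar nasal.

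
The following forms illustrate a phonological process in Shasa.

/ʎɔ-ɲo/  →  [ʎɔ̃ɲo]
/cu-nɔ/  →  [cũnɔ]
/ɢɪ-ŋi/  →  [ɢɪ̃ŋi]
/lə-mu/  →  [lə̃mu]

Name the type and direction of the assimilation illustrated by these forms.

The vowel /ɔ/ surfaces as nasalised [ɔ̃] next to the following nasal /ɲ/ — it has acquired the [+nasal] feature of its neighbour.
Likewise in the remaining data: /u/ → [ũ] before /n/; /ɪ/ → [ɪ̃] before /ŋ/; /ə/ → [ə̃] before /m/ — each time a vowel is nasalised next to a following nasal.
Because the conditioning nasal is to the right of the vowel that changes, the process is regressive (anticipatory).

regressive nasality assimilation (vowel nasalisation)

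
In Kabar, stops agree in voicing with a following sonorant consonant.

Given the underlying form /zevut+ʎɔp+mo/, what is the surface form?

[zevudʎɔbmo]

The rule targets /t/ (voiceless alveolar stop), which sits before the trigger /ʎ/ (voiced).
A voiced alveolar stop is [d], so the surface segment is [d].
The same rule applies at the second boundary: /p/ → [b] next to /m/.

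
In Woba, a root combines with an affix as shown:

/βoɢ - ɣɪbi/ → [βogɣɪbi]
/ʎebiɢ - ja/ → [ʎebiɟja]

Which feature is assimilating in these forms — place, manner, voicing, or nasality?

place

Underlying /ɢ/ is realised as [g] next to /ɣ/; /ɣ/ itself does not change.
/ɢ/ is uvular while /ɣ/ is velar; the output [g] is velar, matching the trigger — so the feature that spreads is place.
The other alternating form patterns the same way: /ɢ/ → [ɟ] before /j/ (uvular → palatal, matching palatal) — only place changes, and always toward the following segment.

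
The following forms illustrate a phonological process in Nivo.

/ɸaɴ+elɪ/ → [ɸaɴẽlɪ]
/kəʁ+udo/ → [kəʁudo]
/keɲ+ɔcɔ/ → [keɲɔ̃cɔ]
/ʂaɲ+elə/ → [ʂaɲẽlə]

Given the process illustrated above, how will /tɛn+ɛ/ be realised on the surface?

[tɛnɛ̃]

The data show progressive nasality assimilation (vowel nasalisation): /e/ → [ẽ] after /ɴ/; /ɔ/ → [ɔ̃] after /ɲ/; /e/ → [ẽ] after /ɲ/ — a vowel is nasalised by an immediately preceding nasal consonant.
No change occurs in [kəʁudo] because the vowel at the boundary is adjacent to an oral consonant, not a nasal (/u/ next to /ʁ/).
The vowel /ɛ/ is adjacent to the preceding nasal /n/, so it acquires [+nasal] and surfaces as [ɛ̃].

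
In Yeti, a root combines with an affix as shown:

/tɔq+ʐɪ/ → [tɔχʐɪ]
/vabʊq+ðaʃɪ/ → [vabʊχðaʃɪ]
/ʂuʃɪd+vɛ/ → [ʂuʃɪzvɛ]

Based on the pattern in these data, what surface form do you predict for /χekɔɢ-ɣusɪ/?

The data show regressive manner assimilation: /q/ → [χ] before /ʐ/; /q/ → [χ] before /ð/; /d/ → [z] before /v/. In each pair only manner changes, matching the following consonant, while place and voice stay constant.
/ɢ/ is a voiced uvular stop. The following trigger /ɣ/ is a fricative, so /ɢ/ must become a fricative as well.
Changing only its manner to fricative gives [ʁ] — the voiced uvular fricative.

[χekɔʁɣusɪ]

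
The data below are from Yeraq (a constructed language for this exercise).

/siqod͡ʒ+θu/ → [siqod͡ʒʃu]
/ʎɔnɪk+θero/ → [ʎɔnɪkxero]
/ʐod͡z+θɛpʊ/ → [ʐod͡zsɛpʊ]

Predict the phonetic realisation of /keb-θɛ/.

[kebɸɛ]

The data show progressive place assimilation: /θ/ → [ʃ] after /d͡ʒ/; /θ/ → [x] after /k/; /θ/ → [s] after /d͡z/. In each pair only place changes, matching the preceding consonant, while manner and voice stay constant.
/θ/ is a voiceless dental fricative. The preceding trigger /b/ is bilabial, so /θ/ must become bilabial as well.
The voiceless bilabial fricative is [ɸ], so /θ/ → [ɸ].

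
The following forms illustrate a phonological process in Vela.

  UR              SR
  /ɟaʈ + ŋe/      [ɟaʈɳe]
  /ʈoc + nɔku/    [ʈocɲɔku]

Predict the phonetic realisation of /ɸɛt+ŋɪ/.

The data show progressive place assimilation: /ŋ/ → [ɳ] after /ʈ/; /n/ → [ɲ] after /c/. In each pair only place changes, matching the preceding consonant, while manner and voice stay constant.
/ŋ/ is a voiced velar nasal. The preceding trigger /t/ is alveolar, so /ŋ/ must become alveolar as well.
Changing only its place to alveolar gives [n] — the voiced alveolar nasal.

[ɸɛtnɪ]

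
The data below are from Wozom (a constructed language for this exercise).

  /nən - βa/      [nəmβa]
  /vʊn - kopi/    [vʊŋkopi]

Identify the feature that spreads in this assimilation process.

Comparing underlying and surface forms, /n/ → [m] is the alternation; the neighbouring /β/ is constant.
/n/ is alveolar while /β/ is bilabial; the output [m] is bilabial, matching the trigger — so the feature that spreads is place.
Checking the remaining alternation: /n/ → [ŋ] before /k/ (alveolar → velar, matching velar) — only place changes, and always toward the following segment.

place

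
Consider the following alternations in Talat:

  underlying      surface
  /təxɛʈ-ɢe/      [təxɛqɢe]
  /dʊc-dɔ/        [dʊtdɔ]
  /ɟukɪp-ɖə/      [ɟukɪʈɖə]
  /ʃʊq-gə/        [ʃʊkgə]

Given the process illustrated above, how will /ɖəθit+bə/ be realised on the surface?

The data show regressive place assimilation: /ʈ/ → [q] before /ɢ/; /c/ → [t] before /d/; /p/ → [ʈ] before /ɖ/; /q/ → [k] before /g/. In each pair only place changes, matching the following consonant, while manner and voice stay constant.
The rule targets /t/ (voiceless alveolar stop), which sits before the trigger /b/ (bilabial).
A voiceless bilabial stop is [p], so the surface segment is [p].

[ɖəθipbə]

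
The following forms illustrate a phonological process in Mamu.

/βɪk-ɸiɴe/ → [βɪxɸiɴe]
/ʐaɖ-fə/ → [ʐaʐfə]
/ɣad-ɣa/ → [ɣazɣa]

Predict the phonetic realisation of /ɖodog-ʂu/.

The data show regressive manner assimilation: /k/ → [x] before /ɸ/; /ɖ/ → [ʐ] before /f/; /d/ → [z] before /ɣ/. In each pair only manner changes, matching the following consonant, while place and voice stay constant.
/g/ is a voiced velar stop. The following trigger /ʂ/ is a fricative, so /g/ must become a fricative as well.
The voiced velar fricative is [ɣ], so /g/ → [ɣ].

[ɖodoɣʂu]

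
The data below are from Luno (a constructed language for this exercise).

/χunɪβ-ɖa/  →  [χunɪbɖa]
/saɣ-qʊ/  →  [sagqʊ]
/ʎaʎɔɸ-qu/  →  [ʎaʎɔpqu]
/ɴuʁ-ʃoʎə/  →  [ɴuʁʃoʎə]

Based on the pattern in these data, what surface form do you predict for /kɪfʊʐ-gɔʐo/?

[kɪfʊɖgɔʐo]

The data show regressive manner assimilation: /β/ → [b] before /ɖ/; /ɣ/ → [g] before /q/; /ɸ/ → [p] before /q/. In each pair only manner changes, matching the following consonant, while place and voice stay constant.
No alternation appears in [ɴuʁʃoʎə]: there the adjacent consonants already agree in manner (/ʁ/ and /ʃ/ are both fricatives), so this form is consistent with the same rule.
The rule targets /ʐ/ (voiced retroflex fricative), which sits before the trigger /g/ (stop).
The voiced retroflex stop is [ɖ], so /ʐ/ → [ɖ].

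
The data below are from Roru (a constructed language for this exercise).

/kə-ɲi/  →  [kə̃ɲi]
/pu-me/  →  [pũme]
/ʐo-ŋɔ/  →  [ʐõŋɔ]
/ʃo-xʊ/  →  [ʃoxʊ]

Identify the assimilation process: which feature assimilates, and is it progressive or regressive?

regressive nasality assimilation (vowel nasalisation)

The vowel /ə/ surfaces as nasalised [ə̃] next to the following nasal /ɲ/ — it has acquired the [+nasal] feature of its neighbour.
The other forms show the same pattern: /u/ → [ũ] before /m/; /o/ → [õ] before /ŋ/ — each time a vowel is nasalised next to a following nasal.
No change occurs in [ʃoxʊ] because the vowel at the boundary is adjacent to an oral consonant, not a nasal (/o/ next to /x/).
Because the conditioning nasal is to the right of the vowel that changes, the process is regressive (anticipatory).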